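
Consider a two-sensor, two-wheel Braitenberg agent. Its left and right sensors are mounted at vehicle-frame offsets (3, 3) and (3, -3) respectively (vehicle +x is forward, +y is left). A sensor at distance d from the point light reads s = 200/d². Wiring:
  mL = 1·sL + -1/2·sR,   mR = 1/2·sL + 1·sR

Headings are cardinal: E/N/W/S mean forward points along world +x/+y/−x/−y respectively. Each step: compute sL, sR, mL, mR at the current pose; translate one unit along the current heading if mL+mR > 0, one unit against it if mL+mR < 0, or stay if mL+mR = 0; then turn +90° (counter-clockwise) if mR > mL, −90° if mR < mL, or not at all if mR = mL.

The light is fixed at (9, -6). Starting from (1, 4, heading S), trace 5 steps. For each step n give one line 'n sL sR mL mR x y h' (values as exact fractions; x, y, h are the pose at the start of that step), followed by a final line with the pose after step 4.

0 100/37 20/17 1330/629 1590/629 1 4 S
1 200/169 200/61 -4700/10309 39900/10309 1 3 E
2 50/61 5/4 95/488 405/244 2 3 N
3 200/149 200/269 38900/40081 56700/40081 2 4 W
4 100/37 20/17 1330/629 1590/629 1 4 S
final 1 3 E

n=0: pose=(1,4,S); sL=100/37, sR=20/17; mL=1330/629, mR=1590/629; mL+mR=2920/629 → advance +1; mR−mL=260/629 → turn +1·90°
n=1: pose=(1,3,E); sL=200/169, sR=200/61; mL=-4700/10309, mR=39900/10309; mL+mR=35200/10309 → advance +1; mR−mL=44600/10309 → turn +1·90°
n=2: pose=(2,3,N); sL=50/61, sR=5/4; mL=95/488, mR=405/244; mL+mR=905/488 → advance +1; mR−mL=715/488 → turn +1·90°
n=3: pose=(2,4,W); sL=200/149, sR=200/269; mL=38900/40081, mR=56700/40081; mL+mR=95600/40081 → advance +1; mR−mL=17800/40081 → turn +1·90°
n=4: pose=(1,4,S); sL=100/37, sR=20/17; mL=1330/629, mR=1590/629; mL+mR=2920/629 → advance +1; mR−mL=260/629 → turn +1·90°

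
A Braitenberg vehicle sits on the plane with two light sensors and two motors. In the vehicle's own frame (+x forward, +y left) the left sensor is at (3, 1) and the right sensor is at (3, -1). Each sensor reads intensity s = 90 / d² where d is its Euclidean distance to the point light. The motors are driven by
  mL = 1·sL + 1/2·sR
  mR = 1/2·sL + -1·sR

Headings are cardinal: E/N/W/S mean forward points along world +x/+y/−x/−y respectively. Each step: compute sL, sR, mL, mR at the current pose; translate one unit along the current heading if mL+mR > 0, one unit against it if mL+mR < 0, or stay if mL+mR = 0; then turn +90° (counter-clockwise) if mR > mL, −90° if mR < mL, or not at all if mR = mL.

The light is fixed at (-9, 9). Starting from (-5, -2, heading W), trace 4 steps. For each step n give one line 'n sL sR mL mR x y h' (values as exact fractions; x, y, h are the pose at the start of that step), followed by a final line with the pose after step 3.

0 18/29 90/101 3123/2929 -1701/2929 -5 -2 W
1 45/34 9/8 513/272 -63/136 -6 -2 N
2 10/13 90/157 2155/2041 -385/2041 -6 -1 E
3 45/97 45/89 12375/17266 -4725/17266 -5 -1 S
final -5 -2 W

n=0: pose=(-5,-2,W); sL=18/29, sR=90/101; mL=3123/2929, mR=-1701/2929; mL+mR=1422/2929 → advance +1; mR−mL=-4824/2929 → turn -1·90°
n=1: pose=(-6,-2,N); sL=45/34, sR=9/8; mL=513/272, mR=-63/136; mL+mR=387/272 → advance +1; mR−mL=-639/272 → turn -1·90°
n=2: pose=(-6,-1,E); sL=10/13, sR=90/157; mL=2155/2041, mR=-385/2041; mL+mR=1770/2041 → advance +1; mR−mL=-2540/2041 → turn -1·90°
n=3: pose=(-5,-1,S); sL=45/97, sR=45/89; mL=12375/17266, mR=-4725/17266; mL+mR=3825/8633 → advance +1; mR−mL=-8550/8633 → turn -1·90°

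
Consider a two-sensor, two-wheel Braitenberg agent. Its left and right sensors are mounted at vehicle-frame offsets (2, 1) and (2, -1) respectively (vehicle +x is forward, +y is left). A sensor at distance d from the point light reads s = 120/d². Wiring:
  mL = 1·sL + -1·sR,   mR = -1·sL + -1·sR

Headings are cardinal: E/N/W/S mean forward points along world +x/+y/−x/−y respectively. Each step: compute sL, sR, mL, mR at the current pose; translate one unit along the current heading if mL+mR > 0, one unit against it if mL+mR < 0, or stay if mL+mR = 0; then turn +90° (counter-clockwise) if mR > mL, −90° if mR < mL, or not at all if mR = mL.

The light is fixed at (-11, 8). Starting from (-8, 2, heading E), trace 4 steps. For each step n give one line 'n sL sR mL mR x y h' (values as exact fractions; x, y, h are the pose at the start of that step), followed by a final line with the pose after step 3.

0 12/5 60/37 144/185 -744/185 -8 2 E
1 120/73 24/13 -192/949 -3312/949 -9 2 S
2 10/3 15/2 -25/6 -65/6 -9 3 W
3 120/13 24/5 288/65 -912/65 -8 3 N
final -8 2 E

n=0: pose=(-8,2,E); sL=12/5, sR=60/37; mL=144/185, mR=-744/185; mL+mR=-120/37 → advance -1; mR−mL=-24/5 → turn -1·90°
n=1: pose=(-9,2,S); sL=120/73, sR=24/13; mL=-192/949, mR=-3312/949; mL+mR=-48/13 → advance -1; mR−mL=-240/73 → turn -1·90°
n=2: pose=(-9,3,W); sL=10/3, sR=15/2; mL=-25/6, mR=-65/6; mL+mR=-15 → advance -1; mR−mL=-20/3 → turn -1·90°
n=3: pose=(-8,3,N); sL=120/13, sR=24/5; mL=288/65, mR=-912/65; mL+mR=-48/5 → advance -1; mR−mL=-240/13 → turn -1·90°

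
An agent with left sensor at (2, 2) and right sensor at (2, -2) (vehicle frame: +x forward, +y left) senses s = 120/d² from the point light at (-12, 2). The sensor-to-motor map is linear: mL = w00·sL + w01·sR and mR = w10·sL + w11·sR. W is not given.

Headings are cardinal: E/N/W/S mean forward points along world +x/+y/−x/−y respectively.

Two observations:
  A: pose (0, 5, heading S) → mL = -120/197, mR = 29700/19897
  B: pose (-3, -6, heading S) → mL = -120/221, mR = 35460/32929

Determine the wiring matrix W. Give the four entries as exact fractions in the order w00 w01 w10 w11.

obs A: pose=(0,5,S) → sL=120/197, sR=120/101, mL=-120/197, mR=29700/19897
obs B: pose=(-3,-6,S) → sL=120/221, sR=120/149, mL=-120/221, mR=35460/32929
sensor matrix S = [[120/197, 120/101], [120/221, 120/149]]; det S = -101260800/655188313
solve [mL_A; mL_B] = S·[w00; w01] and [mR_A; mR_B] = S·[w10; w11]:
  w00 = -1, w01 = 0, w10 = 1/2, w11 = 1

-1 0 1/2 1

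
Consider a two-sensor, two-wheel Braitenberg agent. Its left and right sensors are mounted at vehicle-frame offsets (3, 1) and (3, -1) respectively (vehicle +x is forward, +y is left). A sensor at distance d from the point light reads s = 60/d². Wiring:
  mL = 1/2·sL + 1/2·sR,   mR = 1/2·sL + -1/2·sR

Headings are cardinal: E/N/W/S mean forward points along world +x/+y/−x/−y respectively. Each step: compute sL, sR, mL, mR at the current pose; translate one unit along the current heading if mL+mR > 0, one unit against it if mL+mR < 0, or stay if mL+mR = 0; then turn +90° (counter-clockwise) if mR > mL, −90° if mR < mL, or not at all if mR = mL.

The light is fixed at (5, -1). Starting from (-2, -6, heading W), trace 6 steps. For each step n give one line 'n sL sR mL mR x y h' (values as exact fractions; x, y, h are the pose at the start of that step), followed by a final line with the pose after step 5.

n=0: pose=(-2,-6,W); sL=15/34, sR=15/29; mL=945/1972, mR=-75/1972; mL+mR=15/34 → advance +1; mR−mL=-15/29 → turn -1·90°
n=1: pose=(-3,-6,N); sL=12/17, sR=60/53; mL=828/901, mR=-192/901; mL+mR=12/17 → advance +1; mR−mL=-60/53 → turn -1·90°
n=2: pose=(-3,-5,E); sL=30/17, sR=6/5; mL=126/85, mR=24/85; mL+mR=30/17 → advance +1; mR−mL=-6/5 → turn -1·90°
n=3: pose=(-2,-5,S); sL=12/17, sR=60/113; mL=1188/1921, mR=168/1921; mL+mR=12/17 → advance +1; mR−mL=-60/113 → turn -1·90°
n=4: pose=(-2,-6,W); sL=15/34, sR=15/29; mL=945/1972, mR=-75/1972; mL+mR=15/34 → advance +1; mR−mL=-15/29 → turn -1·90°
n=5: pose=(-3,-6,N); sL=12/17, sR=60/53; mL=828/901, mR=-192/901; mL+mR=12/17 → advance +1; mR−mL=-60/53 → turn -1·90°

0 15/34 15/29 945/1972 -75/1972 -2 -6 W
1 12/17 60/53 828/901 -192/901 -3 -6 N
2 30/17 6/5 126/85 24/85 -3 -5 E
3 12/17 60/113 1188/1921 168/1921 -2 -5 S
4 15/34 15/29 945/1972 -75/1972 -2 -6 W
5 12/17 60/53 828/901 -192/901 -3 -6 N
final -3 -5 E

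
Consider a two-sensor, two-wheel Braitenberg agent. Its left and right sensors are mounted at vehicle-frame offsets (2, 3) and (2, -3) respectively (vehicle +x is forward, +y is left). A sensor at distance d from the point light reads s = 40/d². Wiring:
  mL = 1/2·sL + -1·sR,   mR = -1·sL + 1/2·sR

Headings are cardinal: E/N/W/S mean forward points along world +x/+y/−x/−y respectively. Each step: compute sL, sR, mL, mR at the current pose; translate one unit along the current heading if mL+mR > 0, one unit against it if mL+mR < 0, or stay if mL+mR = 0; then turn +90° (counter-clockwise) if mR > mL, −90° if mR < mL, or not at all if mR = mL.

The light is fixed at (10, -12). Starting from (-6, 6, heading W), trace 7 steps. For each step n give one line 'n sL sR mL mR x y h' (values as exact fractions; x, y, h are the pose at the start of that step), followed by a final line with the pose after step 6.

n=0: pose=(-6,6,W); sL=40/549, sR=8/153; mL=-148/9333, mR=-436/9333; mL+mR=-584/9333 → advance -1; mR−mL=-32/1037 → turn -1·90°
n=1: pose=(-5,6,N); sL=10/181, sR=5/68; mL=-565/12308, mR=-455/24616; mL+mR=-1585/24616 → advance -1; mR−mL=675/24616 → turn +1·90°
n=2: pose=(-5,5,W); sL=8/97, sR=40/689; mL=-1124/66833, mR=-3572/66833; mL+mR=-4696/66833 → advance -1; mR−mL=-2448/66833 → turn -1·90°
n=3: pose=(-4,5,N); sL=4/65, sR=20/241; mL=-818/15665, mR=-314/15665; mL+mR=-1132/15665 → advance -1; mR−mL=504/15665 → turn +1·90°
n=4: pose=(-4,4,W); sL=8/85, sR=40/617; mL=-932/52445, mR=-3236/52445; mL+mR=-4168/52445 → advance -1; mR−mL=-2304/52445 → turn -1·90°
n=5: pose=(-3,4,N); sL=2/29, sR=5/53; mL=-92/1537, mR=-67/3074; mL+mR=-251/3074 → advance -1; mR−mL=117/3074 → turn +1·90°
n=6: pose=(-3,3,W); sL=40/369, sR=40/549; mL=-140/7503, mR=-180/2501; mL+mR=-680/7503 → advance -1; mR−mL=-400/7503 → turn -1·90°

0 40/549 8/153 -148/9333 -436/9333 -6 6 W
1 10/181 5/68 -565/12308 -455/24616 -5 6 N
2 8/97 40/689 -1124/66833 -3572/66833 -5 5 W
3 4/65 20/241 -818/15665 -314/15665 -4 5 N
4 8/85 40/617 -932/52445 -3236/52445 -4 4 W
5 2/29 5/53 -92/1537 -67/3074 -3 4 N
6 40/369 40/549 -140/7503 -180/2501 -3 3 W
final -2 3 N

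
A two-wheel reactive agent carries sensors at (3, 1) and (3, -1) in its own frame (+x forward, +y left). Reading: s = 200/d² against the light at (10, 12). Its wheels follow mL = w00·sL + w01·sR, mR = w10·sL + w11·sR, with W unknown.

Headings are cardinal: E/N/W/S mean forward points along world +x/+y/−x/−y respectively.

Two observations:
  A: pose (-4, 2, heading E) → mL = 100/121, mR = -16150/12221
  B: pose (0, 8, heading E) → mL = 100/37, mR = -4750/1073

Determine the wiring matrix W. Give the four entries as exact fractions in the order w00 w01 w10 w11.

obs A: pose=(-4,2,E) → sL=100/101, sR=100/121, mL=100/121, mR=-16150/12221
obs B: pose=(0,8,E) → sL=100/29, sR=100/37, mL=100/37, mR=-4750/1073
sensor matrix S = [[100/101, 100/121], [100/29, 100/37]]; det S = -2280000/13113133
solve [mL_A; mL_B] = S·[w00; w01] and [mR_A; mR_B] = S·[w10; w11]:
  w00 = 0, w01 = 1, w10 = -1/2, w11 = -1

0 1 -1/2 -1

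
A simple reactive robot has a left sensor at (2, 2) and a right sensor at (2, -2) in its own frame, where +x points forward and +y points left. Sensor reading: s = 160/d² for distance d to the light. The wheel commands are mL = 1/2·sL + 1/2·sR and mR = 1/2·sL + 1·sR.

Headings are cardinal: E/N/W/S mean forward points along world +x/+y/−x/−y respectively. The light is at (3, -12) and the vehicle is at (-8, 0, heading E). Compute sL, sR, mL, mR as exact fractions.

left sensor world pos  = (-6, 2); dL² = 277
right sensor world pos = (-6, -2); dR² = 181
sL = 160/277 = 160/277
sR = 160/181 = 160/181
mL = 1/2·sL + 1/2·sR = 36640/50137
mR = 1/2·sL + 1·sR = 58800/50137

160/277 160/181 36640/50137 58800/50137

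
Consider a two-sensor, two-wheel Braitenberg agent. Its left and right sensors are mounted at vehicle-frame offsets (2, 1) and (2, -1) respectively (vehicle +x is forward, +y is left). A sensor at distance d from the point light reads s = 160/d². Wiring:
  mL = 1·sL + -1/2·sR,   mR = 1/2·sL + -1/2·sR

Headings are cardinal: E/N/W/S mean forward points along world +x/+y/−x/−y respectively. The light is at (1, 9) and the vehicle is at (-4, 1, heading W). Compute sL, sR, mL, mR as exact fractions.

left sensor world pos  = (-6, 0); dL² = 130
right sensor world pos = (-6, 2); dR² = 98
sL = 160/130 = 16/13
sR = 160/98 = 80/49
mL = 1·sL + -1/2·sR = 264/637
mR = 1/2·sL + -1/2·sR = -128/637

16/13 80/49 264/637 -128/637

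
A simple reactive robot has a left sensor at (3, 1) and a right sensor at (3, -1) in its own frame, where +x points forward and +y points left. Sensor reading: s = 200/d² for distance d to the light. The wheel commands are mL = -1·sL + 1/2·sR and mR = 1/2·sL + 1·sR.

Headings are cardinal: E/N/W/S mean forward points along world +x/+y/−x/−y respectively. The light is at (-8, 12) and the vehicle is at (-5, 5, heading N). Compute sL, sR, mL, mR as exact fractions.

left sensor world pos  = (-6, 8); dL² = 20
right sensor world pos = (-4, 8); dR² = 32
sL = 200/20 = 10
sR = 200/32 = 25/4
mL = -1·sL + 1/2·sR = -55/8
mR = 1/2·sL + 1·sR = 45/4

10 25/4 -55/8 45/4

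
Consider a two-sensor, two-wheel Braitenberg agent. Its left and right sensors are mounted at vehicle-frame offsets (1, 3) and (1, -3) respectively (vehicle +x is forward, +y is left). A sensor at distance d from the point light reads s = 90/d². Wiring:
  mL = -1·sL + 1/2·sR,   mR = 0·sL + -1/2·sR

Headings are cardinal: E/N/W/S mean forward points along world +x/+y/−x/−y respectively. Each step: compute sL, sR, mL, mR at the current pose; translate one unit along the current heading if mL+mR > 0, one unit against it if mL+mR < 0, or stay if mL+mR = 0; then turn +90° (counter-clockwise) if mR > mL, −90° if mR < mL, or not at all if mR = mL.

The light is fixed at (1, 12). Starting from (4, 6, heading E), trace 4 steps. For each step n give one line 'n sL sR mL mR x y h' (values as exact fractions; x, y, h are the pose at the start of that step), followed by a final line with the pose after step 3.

n=0: pose=(4,6,E); sL=18/5, sR=90/97; mL=-1521/485, mR=-45/97; mL+mR=-18/5 → advance -1; mR−mL=1296/485 → turn +1·90°
n=1: pose=(3,6,N); sL=45/13, sR=9/5; mL=-333/130, mR=-9/10; mL+mR=-45/13 → advance -1; mR−mL=108/65 → turn +1·90°
n=2: pose=(3,5,W); sL=90/101, sR=90/17; mL=3015/1717, mR=-45/17; mL+mR=-90/101 → advance -1; mR−mL=-7560/1717 → turn -1·90°
n=3: pose=(4,5,N); sL=5/2, sR=5/4; mL=-15/8, mR=-5/8; mL+mR=-5/2 → advance -1; mR−mL=5/4 → turn +1·90°

0 18/5 90/97 -1521/485 -45/97 4 6 E
1 45/13 9/5 -333/130 -9/10 3 6 N
2 90/101 90/17 3015/1717 -45/17 3 5 W
3 5/2 5/4 -15/8 -5/8 4 5 N
final 4 4 W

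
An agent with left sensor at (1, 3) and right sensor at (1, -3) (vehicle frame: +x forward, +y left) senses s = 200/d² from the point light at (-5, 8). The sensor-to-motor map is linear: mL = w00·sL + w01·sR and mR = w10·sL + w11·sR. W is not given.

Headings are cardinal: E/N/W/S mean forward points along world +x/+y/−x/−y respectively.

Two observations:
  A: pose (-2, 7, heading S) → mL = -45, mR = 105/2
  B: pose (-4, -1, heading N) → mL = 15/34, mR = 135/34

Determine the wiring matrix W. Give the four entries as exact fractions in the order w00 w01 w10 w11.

obs A: pose=(-2,7,S) → sL=5, sR=50, mL=-45, mR=105/2
obs B: pose=(-4,-1,N) → sL=50/17, sR=5/2, mL=15/34, mR=135/34
sensor matrix S = [[5, 50], [50/17, 5/2]]; det S = -4575/34
solve [mL_A; mL_B] = S·[w00; w01] and [mR_A; mR_B] = S·[w10; w11]:
  w00 = 1, w01 = -1, w10 = 1/2, w11 = 1

1 -1 1/2 1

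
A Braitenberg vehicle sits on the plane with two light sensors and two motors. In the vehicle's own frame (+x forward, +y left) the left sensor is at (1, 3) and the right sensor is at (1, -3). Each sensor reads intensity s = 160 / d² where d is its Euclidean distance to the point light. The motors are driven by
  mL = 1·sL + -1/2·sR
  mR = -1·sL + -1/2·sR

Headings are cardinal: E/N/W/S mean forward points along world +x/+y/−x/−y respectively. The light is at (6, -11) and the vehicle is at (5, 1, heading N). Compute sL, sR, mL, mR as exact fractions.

32/37 160/173 2576/6401 -8496/6401

left sensor world pos  = (2, 2); dL² = 185
right sensor world pos = (8, 2); dR² = 173
sL = 160/185 = 32/37
sR = 160/173 = 160/173
mL = 1·sL + -1/2·sR = 2576/6401
mR = -1·sL + -1/2·sR = -8496/6401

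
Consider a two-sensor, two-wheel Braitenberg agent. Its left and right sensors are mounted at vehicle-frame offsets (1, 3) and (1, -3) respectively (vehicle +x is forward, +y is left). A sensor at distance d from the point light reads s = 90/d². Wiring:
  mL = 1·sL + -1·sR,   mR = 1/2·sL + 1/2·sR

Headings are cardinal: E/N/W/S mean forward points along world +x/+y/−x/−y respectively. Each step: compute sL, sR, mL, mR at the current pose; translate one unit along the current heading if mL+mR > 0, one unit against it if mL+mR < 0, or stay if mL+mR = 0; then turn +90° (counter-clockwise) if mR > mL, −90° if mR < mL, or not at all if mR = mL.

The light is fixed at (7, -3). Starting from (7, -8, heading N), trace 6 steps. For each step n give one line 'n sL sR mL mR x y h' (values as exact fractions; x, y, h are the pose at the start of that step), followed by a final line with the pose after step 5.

0 18/5 18/5 0 18/5 7 -8 N
1 9/5 45 -216/5 117/5 7 -7 W
2 90/41 90/29 -1080/1189 3150/1189 8 -7 S
3 45/4 45/34 675/68 855/136 8 -8 E
4 90/61 90/37 -2160/2257 4410/2257 9 -8 S
5 5 1 4 3 9 -9 E
final 10 -9 S

n=0: pose=(7,-8,N); sL=18/5, sR=18/5; mL=0, mR=18/5; mL+mR=18/5 → advance +1; mR−mL=18/5 → turn +1·90°
n=1: pose=(7,-7,W); sL=9/5, sR=45; mL=-216/5, mR=117/5; mL+mR=-99/5 → advance -1; mR−mL=333/5 → turn +1·90°
n=2: pose=(8,-7,S); sL=90/41, sR=90/29; mL=-1080/1189, mR=3150/1189; mL+mR=2070/1189 → advance +1; mR−mL=4230/1189 → turn +1·90°
n=3: pose=(8,-8,E); sL=45/4, sR=45/34; mL=675/68, mR=855/136; mL+mR=2205/136 → advance +1; mR−mL=-495/136 → turn -1·90°
n=4: pose=(9,-8,S); sL=90/61, sR=90/37; mL=-2160/2257, mR=4410/2257; mL+mR=2250/2257 → advance +1; mR−mL=6570/2257 → turn +1·90°
n=5: pose=(9,-9,E); sL=5, sR=1; mL=4, mR=3; mL+mR=7 → advance +1; mR−mL=-1 → turn -1·90°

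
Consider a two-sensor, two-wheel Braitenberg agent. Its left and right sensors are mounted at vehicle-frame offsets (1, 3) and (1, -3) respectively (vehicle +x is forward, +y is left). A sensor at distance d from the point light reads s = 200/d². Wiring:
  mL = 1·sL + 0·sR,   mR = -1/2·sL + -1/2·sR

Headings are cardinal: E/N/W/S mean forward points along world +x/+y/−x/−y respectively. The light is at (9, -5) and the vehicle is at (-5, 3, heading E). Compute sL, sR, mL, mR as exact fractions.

left sensor world pos  = (-4, 6); dL² = 290
right sensor world pos = (-4, 0); dR² = 194
sL = 200/290 = 20/29
sR = 200/194 = 100/97
mL = 1·sL + 0·sR = 20/29
mR = -1/2·sL + -1/2·sR = -2420/2813

20/29 100/97 20/29 -2420/2813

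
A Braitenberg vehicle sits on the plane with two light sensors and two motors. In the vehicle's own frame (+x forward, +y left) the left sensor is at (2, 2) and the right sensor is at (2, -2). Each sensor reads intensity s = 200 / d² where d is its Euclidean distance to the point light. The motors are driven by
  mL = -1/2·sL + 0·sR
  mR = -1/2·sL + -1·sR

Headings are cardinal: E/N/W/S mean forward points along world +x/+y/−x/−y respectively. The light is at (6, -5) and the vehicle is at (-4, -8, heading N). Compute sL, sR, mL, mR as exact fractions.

40/29 40/13 -20/29 -1420/377

left sensor world pos  = (-6, -6); dL² = 145
right sensor world pos = (-2, -6); dR² = 65
sL = 200/145 = 40/29
sR = 200/65 = 40/13
mL = -1/2·sL + 0·sR = -20/29
mR = -1/2·sL + -1·sR = -1420/377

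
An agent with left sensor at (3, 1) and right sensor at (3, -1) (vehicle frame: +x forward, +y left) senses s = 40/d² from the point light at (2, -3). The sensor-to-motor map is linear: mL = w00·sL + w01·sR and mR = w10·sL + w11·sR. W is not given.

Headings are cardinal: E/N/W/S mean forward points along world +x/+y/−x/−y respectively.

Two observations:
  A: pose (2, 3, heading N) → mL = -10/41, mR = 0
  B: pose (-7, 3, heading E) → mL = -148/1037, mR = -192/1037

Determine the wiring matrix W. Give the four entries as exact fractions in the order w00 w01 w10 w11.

-1 1/2 1 -1

obs A: pose=(2,3,N) → sL=20/41, sR=20/41, mL=-10/41, mR=0
obs B: pose=(-7,3,E) → sL=8/17, sR=40/61, mL=-148/1037, mR=-192/1037
sensor matrix S = [[20/41, 20/41], [8/17, 40/61]]; det S = 3840/42517
solve [mL_A; mL_B] = S·[w00; w01] and [mR_A; mR_B] = S·[w10; w11]:
  w00 = -1, w01 = 1/2, w10 = 1, w11 = -1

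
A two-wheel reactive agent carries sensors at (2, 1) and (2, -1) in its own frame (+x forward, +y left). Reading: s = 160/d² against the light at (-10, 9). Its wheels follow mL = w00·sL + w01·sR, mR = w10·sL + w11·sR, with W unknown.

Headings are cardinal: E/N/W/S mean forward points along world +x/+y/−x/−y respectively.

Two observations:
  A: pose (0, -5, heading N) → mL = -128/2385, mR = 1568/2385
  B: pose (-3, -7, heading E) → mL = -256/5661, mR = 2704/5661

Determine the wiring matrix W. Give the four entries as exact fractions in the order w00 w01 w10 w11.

-1/2 1/2 1/2 1/2

obs A: pose=(0,-5,N) → sL=32/45, sR=32/53, mL=-128/2385, mR=1568/2385
obs B: pose=(-3,-7,E) → sL=80/153, sR=16/37, mL=-256/5661, mR=2704/5661
sensor matrix S = [[32/45, 32/53], [80/153, 16/37]]; det S = -4096/500055
solve [mL_A; mL_B] = S·[w00; w01] and [mR_A; mR_B] = S·[w10; w11]:
  w00 = -1/2, w01 = 1/2, w10 = 1/2, w11 = 1/2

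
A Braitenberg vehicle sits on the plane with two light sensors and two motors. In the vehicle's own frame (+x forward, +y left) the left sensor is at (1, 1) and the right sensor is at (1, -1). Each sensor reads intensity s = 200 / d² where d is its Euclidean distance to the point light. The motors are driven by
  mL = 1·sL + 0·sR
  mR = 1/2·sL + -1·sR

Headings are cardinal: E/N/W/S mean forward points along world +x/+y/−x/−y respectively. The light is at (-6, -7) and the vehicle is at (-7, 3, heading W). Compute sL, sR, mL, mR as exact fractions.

40/17 8/5 40/17 -36/85

left sensor world pos  = (-8, 2); dL² = 85
right sensor world pos = (-8, 4); dR² = 125
sL = 200/85 = 40/17
sR = 200/125 = 8/5
mL = 1·sL + 0·sR = 40/17
mR = 1/2·sL + -1·sR = -36/85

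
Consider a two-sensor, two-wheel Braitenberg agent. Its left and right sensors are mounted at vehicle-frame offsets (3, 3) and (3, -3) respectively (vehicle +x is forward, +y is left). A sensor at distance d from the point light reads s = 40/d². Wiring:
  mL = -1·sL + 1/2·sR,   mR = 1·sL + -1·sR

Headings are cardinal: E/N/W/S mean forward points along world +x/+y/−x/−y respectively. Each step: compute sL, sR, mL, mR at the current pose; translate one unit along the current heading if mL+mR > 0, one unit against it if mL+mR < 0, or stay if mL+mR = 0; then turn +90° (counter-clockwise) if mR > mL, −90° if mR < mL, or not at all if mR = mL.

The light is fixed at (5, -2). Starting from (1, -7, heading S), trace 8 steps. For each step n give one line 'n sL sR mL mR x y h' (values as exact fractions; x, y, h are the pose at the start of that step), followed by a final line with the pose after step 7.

0 8/13 40/113 -644/1469 384/1469 1 -7 S
1 20 4/5 -98/5 96/5 1 -6 E
2 8/13 8 44/13 -96/13 0 -6 N
3 5 10/17 -80/17 75/17 0 -7 E
4 8/17 40/13 236/221 -576/221 -1 -7 N
5 20/9 4/9 -2 16/9 -1 -8 E
6 40/109 8/5 236/545 -672/545 -2 -8 N
7 5/4 10/29 -125/116 105/116 -2 -9 E
final -3 -9 N

n=0: pose=(1,-7,S); sL=8/13, sR=40/113; mL=-644/1469, mR=384/1469; mL+mR=-20/113 → advance -1; mR−mL=1028/1469 → turn +1·90°
n=1: pose=(1,-6,E); sL=20, sR=4/5; mL=-98/5, mR=96/5; mL+mR=-2/5 → advance -1; mR−mL=194/5 → turn +1·90°
n=2: pose=(0,-6,N); sL=8/13, sR=8; mL=44/13, mR=-96/13; mL+mR=-4 → advance -1; mR−mL=-140/13 → turn -1·90°
n=3: pose=(0,-7,E); sL=5, sR=10/17; mL=-80/17, mR=75/17; mL+mR=-5/17 → advance -1; mR−mL=155/17 → turn +1·90°
n=4: pose=(-1,-7,N); sL=8/17, sR=40/13; mL=236/221, mR=-576/221; mL+mR=-20/13 → advance -1; mR−mL=-812/221 → turn -1·90°
n=5: pose=(-1,-8,E); sL=20/9, sR=4/9; mL=-2, mR=16/9; mL+mR=-2/9 → advance -1; mR−mL=34/9 → turn +1·90°
n=6: pose=(-2,-8,N); sL=40/109, sR=8/5; mL=236/545, mR=-672/545; mL+mR=-4/5 → advance -1; mR−mL=-908/545 → turn -1·90°
n=7: pose=(-2,-9,E); sL=5/4, sR=10/29; mL=-125/116, mR=105/116; mL+mR=-5/29 → advance -1; mR−mL=115/58 → turn +1·90°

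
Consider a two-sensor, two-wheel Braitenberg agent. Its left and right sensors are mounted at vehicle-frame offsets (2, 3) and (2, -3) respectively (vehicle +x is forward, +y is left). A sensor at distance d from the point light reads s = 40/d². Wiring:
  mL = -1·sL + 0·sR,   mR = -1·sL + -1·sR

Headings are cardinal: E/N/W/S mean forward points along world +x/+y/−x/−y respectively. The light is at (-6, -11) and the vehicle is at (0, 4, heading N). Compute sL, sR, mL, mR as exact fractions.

20/149 4/37 -20/149 -1336/5513

left sensor world pos  = (-3, 6); dL² = 298
right sensor world pos = (3, 6); dR² = 370
sL = 40/298 = 20/149
sR = 40/370 = 4/37
mL = -1·sL + 0·sR = -20/149
mR = -1·sL + -1·sR = -1336/5513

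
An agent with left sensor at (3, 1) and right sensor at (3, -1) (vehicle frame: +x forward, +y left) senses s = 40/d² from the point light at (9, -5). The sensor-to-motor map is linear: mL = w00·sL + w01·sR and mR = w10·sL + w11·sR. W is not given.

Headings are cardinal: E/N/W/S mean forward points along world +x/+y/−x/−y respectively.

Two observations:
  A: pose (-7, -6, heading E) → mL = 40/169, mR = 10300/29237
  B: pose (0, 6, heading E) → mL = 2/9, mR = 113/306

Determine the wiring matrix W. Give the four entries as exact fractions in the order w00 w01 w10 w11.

1 0 1 1/2

obs A: pose=(-7,-6,E) → sL=40/169, sR=40/173, mL=40/169, mR=10300/29237
obs B: pose=(0,6,E) → sL=2/9, sR=5/17, mL=2/9, mR=113/306
sensor matrix S = [[40/169, 40/173], [2/9, 5/17]]; det S = 81560/4473261
solve [mL_A; mL_B] = S·[w00; w01] and [mR_A; mR_B] = S·[w10; w11]:
  w00 = 1, w01 = 0, w10 = 1, w11 = 1/2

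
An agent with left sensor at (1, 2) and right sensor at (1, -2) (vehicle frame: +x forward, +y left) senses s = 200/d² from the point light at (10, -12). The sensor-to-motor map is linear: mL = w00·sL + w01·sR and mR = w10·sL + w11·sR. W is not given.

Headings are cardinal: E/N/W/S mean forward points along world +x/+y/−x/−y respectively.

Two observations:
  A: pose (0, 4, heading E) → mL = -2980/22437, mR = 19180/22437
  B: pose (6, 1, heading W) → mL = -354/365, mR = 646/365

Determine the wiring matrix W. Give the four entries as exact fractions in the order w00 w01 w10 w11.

obs A: pose=(0,4,E) → sL=40/81, sR=200/277, mL=-2980/22437, mR=19180/22437
obs B: pose=(6,1,W) → sL=100/73, sR=4/5, mL=-354/365, mR=646/365
sensor matrix S = [[40/81, 200/277], [100/73, 4/5]]; det S = -972928/1637901
solve [mL_A; mL_B] = S·[w00; w01] and [mR_A; mR_B] = S·[w10; w11]:
  w00 = -1, w01 = 1/2, w10 = 1, w11 = 1/2

-1 1/2 1 1/2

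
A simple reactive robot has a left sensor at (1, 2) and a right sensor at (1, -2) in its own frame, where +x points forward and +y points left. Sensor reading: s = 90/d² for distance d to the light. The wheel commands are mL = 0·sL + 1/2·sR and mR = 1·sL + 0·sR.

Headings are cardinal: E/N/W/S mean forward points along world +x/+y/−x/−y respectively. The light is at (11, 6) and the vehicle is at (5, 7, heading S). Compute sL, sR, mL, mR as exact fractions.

45/8 45/32 45/64 45/8

left sensor world pos  = (7, 6); dL² = 16
right sensor world pos = (3, 6); dR² = 64
sL = 90/16 = 45/8
sR = 90/64 = 45/32
mL = 0·sL + 1/2·sR = 45/64
mR = 1·sL + 0·sR = 45/8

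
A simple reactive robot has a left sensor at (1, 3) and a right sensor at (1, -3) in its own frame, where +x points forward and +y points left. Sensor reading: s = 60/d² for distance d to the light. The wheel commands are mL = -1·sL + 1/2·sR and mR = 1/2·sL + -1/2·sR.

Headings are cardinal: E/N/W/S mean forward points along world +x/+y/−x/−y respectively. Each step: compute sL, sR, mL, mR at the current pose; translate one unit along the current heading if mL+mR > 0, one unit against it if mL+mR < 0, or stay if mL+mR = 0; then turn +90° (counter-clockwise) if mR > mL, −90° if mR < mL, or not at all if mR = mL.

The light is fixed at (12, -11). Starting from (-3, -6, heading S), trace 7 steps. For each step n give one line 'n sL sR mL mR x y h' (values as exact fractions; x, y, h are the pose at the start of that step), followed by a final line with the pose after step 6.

n=0: pose=(-3,-6,S); sL=3/8, sR=3/17; mL=-39/136, mR=27/272; mL+mR=-3/16 → advance -1; mR−mL=105/272 → turn +1·90°
n=1: pose=(-3,-5,E); sL=60/277, sR=12/41; mL=-798/11357, mR=-432/11357; mL+mR=-30/277 → advance -1; mR−mL=366/11357 → turn +1·90°
n=2: pose=(-4,-5,N); sL=6/41, sR=30/109; mL=-39/4469, mR=-288/4469; mL+mR=-3/41 → advance -1; mR−mL=-249/4469 → turn -1·90°
n=3: pose=(-4,-6,E); sL=60/289, sR=60/229; mL=-5070/66181, mR=-1800/66181; mL+mR=-30/289 → advance -1; mR−mL=3270/66181 → turn +1·90°
n=4: pose=(-5,-6,N); sL=15/109, sR=15/58; mL=-105/12644, mR=-765/12644; mL+mR=-15/218 → advance -1; mR−mL=-165/3161 → turn -1·90°
n=5: pose=(-5,-7,E); sL=12/61, sR=60/257; mL=-1254/15677, mR=-288/15677; mL+mR=-6/61 → advance -1; mR−mL=966/15677 → turn +1·90°
n=6: pose=(-6,-7,N); sL=30/233, sR=6/25; mL=-51/5825, mR=-324/5825; mL+mR=-15/233 → advance -1; mR−mL=-273/5825 → turn -1·90°

0 3/8 3/17 -39/136 27/272 -3 -6 S
1 60/277 12/41 -798/11357 -432/11357 -3 -5 E
2 6/41 30/109 -39/4469 -288/4469 -4 -5 N
3 60/289 60/229 -5070/66181 -1800/66181 -4 -6 E
4 15/109 15/58 -105/12644 -765/12644 -5 -6 N
5 12/61 60/257 -1254/15677 -288/15677 -5 -7 E
6 30/233 6/25 -51/5825 -324/5825 -6 -7 N
final -6 -8 E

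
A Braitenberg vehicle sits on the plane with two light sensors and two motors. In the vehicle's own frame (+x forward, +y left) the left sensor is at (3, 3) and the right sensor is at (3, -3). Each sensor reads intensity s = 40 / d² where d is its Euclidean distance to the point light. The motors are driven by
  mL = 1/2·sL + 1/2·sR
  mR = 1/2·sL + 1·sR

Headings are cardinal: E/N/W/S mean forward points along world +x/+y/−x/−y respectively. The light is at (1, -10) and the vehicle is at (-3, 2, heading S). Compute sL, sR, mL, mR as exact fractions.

20/41 4/13 212/533 294/533

left sensor world pos  = (0, -1); dL² = 82
right sensor world pos = (-6, -1); dR² = 130
sL = 40/82 = 20/41
sR = 40/130 = 4/13
mL = 1/2·sL + 1/2·sR = 212/533
mR = 1/2·sL + 1·sR = 294/533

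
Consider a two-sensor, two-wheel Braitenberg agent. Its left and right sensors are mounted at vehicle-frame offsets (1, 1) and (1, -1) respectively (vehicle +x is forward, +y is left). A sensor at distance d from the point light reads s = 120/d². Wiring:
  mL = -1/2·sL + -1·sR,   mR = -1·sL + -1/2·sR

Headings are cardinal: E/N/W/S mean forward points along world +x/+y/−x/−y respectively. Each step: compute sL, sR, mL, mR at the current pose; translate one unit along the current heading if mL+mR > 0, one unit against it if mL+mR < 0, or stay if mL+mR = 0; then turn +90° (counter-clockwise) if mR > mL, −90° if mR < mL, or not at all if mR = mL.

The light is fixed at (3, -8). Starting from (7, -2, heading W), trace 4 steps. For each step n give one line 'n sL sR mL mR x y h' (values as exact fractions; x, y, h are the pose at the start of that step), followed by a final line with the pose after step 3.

n=0: pose=(7,-2,W); sL=60/17, sR=60/29; mL=-1890/493, mR=-2250/493; mL+mR=-4140/493 → advance -1; mR−mL=-360/493 → turn -1·90°
n=1: pose=(8,-2,N); sL=24/13, sR=24/17; mL=-516/221, mR=-564/221; mL+mR=-1080/221 → advance -1; mR−mL=-48/221 → turn -1·90°
n=2: pose=(8,-3,E); sL=5/3, sR=30/13; mL=-245/78, mR=-110/39; mL+mR=-155/26 → advance -1; mR−mL=25/78 → turn +1·90°
n=3: pose=(7,-3,N); sL=8/3, sR=120/61; mL=-604/183, mR=-668/183; mL+mR=-424/61 → advance -1; mR−mL=-64/183 → turn -1·90°

0 60/17 60/29 -1890/493 -2250/493 7 -2 W
1 24/13 24/17 -516/221 -564/221 8 -2 N
2 5/3 30/13 -245/78 -110/39 8 -3 E
3 8/3 120/61 -604/183 -668/183 7 -3 N
final 7 -4 E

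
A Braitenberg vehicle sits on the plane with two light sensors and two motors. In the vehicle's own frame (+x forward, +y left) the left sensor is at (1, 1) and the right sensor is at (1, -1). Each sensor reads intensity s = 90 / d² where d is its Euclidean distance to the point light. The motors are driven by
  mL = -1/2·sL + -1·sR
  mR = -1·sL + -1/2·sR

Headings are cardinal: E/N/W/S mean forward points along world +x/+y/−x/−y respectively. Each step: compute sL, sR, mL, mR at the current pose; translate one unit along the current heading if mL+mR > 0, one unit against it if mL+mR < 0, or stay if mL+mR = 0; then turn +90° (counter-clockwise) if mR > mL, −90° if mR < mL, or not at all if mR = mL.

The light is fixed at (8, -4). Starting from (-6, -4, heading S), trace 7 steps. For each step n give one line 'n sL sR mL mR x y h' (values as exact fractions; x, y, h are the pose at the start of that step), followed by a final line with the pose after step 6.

n=0: pose=(-6,-4,S); sL=9/17, sR=45/113; mL=-2547/3842, mR=-2799/3842; mL+mR=-2673/1921 → advance -1; mR−mL=-126/1921 → turn -1·90°
n=1: pose=(-6,-3,W); sL=2/5, sR=90/229; mL=-679/1145, mR=-683/1145; mL+mR=-1362/1145 → advance -1; mR−mL=-4/1145 → turn -1·90°
n=2: pose=(-5,-3,N); sL=9/20, sR=45/74; mL=-1233/1480, mR=-279/370; mL+mR=-2349/1480 → advance -1; mR−mL=117/1480 → turn +1·90°
n=3: pose=(-5,-4,W); sL=90/197, sR=90/197; mL=-135/197, mR=-135/197; mL+mR=-270/197 → advance -1; mR−mL=0 → turn +0·90°
n=4: pose=(-4,-4,W); sL=9/17, sR=9/17; mL=-27/34, mR=-27/34; mL+mR=-27/17 → advance -1; mR−mL=0 → turn +0·90°
n=5: pose=(-3,-4,W); sL=18/29, sR=18/29; mL=-27/29, mR=-27/29; mL+mR=-54/29 → advance -1; mR−mL=0 → turn +0·90°
n=6: pose=(-2,-4,W); sL=45/61, sR=45/61; mL=-135/122, mR=-135/122; mL+mR=-135/61 → advance -1; mR−mL=0 → turn +0·90°

0 9/17 45/113 -2547/3842 -2799/3842 -6 -4 S
1 2/5 90/229 -679/1145 -683/1145 -6 -3 W
2 9/20 45/74 -1233/1480 -279/370 -5 -3 N
3 90/197 90/197 -135/197 -135/197 -5 -4 W
4 9/17 9/17 -27/34 -27/34 -4 -4 W
5 18/29 18/29 -27/29 -27/29 -3 -4 W
6 45/61 45/61 -135/122 -135/122 -2 -4 W
final -1 -4 W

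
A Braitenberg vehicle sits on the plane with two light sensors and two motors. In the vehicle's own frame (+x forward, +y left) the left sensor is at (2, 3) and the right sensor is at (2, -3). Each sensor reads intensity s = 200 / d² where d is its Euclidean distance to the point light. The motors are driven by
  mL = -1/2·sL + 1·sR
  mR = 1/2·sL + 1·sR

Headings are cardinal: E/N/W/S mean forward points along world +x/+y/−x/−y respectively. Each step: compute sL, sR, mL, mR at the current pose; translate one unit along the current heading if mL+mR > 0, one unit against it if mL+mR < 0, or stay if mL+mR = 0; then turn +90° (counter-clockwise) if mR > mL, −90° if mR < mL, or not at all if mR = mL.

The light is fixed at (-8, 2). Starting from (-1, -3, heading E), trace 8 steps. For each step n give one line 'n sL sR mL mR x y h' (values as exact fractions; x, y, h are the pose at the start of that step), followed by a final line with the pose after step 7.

n=0: pose=(-1,-3,E); sL=40/17, sR=40/29; mL=100/493, mR=1260/493; mL+mR=80/29 → advance +1; mR−mL=40/17 → turn +1·90°
n=1: pose=(0,-3,N); sL=100/17, sR=20/13; mL=-310/221, mR=990/221; mL+mR=40/13 → advance +1; mR−mL=100/17 → turn +1·90°
n=2: pose=(0,-2,W); sL=40/17, sR=200/37; mL=2660/629, mR=4140/629; mL+mR=400/37 → advance +1; mR−mL=40/17 → turn +1·90°
n=3: pose=(-1,-2,S); sL=25/17, sR=50/13; mL=1375/442, mR=2025/442; mL+mR=100/13 → advance +1; mR−mL=25/17 → turn +1·90°
n=4: pose=(-1,-3,E); sL=40/17, sR=40/29; mL=100/493, mR=1260/493; mL+mR=80/29 → advance +1; mR−mL=40/17 → turn +1·90°
n=5: pose=(0,-3,N); sL=100/17, sR=20/13; mL=-310/221, mR=990/221; mL+mR=40/13 → advance +1; mR−mL=100/17 → turn +1·90°
n=6: pose=(0,-2,W); sL=40/17, sR=200/37; mL=2660/629, mR=4140/629; mL+mR=400/37 → advance +1; mR−mL=40/17 → turn +1·90°
n=7: pose=(-1,-2,S); sL=25/17, sR=50/13; mL=1375/442, mR=2025/442; mL+mR=100/13 → advance +1; mR−mL=25/17 → turn +1·90°

0 40/17 40/29 100/493 1260/493 -1 -3 E
1 100/17 20/13 -310/221 990/221 0 -3 N
2 40/17 200/37 2660/629 4140/629 0 -2 W
3 25/17 50/13 1375/442 2025/442 -1 -2 S
4 40/17 40/29 100/493 1260/493 -1 -3 E
5 100/17 20/13 -310/221 990/221 0 -3 N
6 40/17 200/37 2660/629 4140/629 0 -2 W
7 25/17 50/13 1375/442 2025/442 -1 -2 S
final -1 -3 E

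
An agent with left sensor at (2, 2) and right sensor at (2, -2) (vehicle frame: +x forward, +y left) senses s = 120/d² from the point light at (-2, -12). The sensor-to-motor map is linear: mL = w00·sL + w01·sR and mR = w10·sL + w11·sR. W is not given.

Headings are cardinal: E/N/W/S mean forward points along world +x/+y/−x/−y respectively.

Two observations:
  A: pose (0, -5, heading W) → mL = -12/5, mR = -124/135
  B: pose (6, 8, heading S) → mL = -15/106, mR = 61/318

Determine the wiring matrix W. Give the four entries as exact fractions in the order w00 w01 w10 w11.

-1/2 0 -1/2 1

obs A: pose=(0,-5,W) → sL=24/5, sR=40/27, mL=-12/5, mR=-124/135
obs B: pose=(6,8,S) → sL=15/53, sR=1/3, mL=-15/106, mR=61/318
sensor matrix S = [[24/5, 40/27], [15/53, 1/3]]; det S = 2816/2385
solve [mL_A; mL_B] = S·[w00; w01] and [mR_A; mR_B] = S·[w10; w11]:
  w00 = -1/2, w01 = 0, w10 = -1/2, w11 = 1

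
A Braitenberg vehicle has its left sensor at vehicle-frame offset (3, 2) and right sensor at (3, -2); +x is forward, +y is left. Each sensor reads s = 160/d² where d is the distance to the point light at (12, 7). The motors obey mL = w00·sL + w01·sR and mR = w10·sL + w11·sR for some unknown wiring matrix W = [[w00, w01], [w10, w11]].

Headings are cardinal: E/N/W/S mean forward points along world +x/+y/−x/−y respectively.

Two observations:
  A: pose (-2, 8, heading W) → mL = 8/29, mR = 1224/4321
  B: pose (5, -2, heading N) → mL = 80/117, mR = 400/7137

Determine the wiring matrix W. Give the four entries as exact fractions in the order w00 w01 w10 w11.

1/2 0 1 -1/2

obs A: pose=(-2,8,W) → sL=16/29, sR=80/149, mL=8/29, mR=1224/4321
obs B: pose=(5,-2,N) → sL=160/117, sR=160/61, mL=80/117, mR=400/7137
sensor matrix S = [[16/29, 80/149], [160/117, 160/61]]; det S = 21985280/30838977
solve [mL_A; mL_B] = S·[w00; w01] and [mR_A; mR_B] = S·[w10; w11]:
  w00 = 1/2, w01 = 0, w10 = 1, w11 = -1/2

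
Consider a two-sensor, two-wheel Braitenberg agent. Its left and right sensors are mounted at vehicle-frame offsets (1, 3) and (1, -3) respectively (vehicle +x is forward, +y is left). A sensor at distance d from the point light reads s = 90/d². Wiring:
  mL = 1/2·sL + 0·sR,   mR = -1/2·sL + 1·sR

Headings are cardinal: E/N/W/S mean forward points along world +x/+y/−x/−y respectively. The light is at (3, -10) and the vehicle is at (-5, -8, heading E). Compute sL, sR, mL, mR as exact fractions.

45/37 9/5 45/74 441/370

left sensor world pos  = (-4, -5); dL² = 74
right sensor world pos = (-4, -11); dR² = 50
sL = 90/74 = 45/37
sR = 90/50 = 9/5
mL = 1/2·sL + 0·sR = 45/74
mR = -1/2·sL + 1·sR = 441/370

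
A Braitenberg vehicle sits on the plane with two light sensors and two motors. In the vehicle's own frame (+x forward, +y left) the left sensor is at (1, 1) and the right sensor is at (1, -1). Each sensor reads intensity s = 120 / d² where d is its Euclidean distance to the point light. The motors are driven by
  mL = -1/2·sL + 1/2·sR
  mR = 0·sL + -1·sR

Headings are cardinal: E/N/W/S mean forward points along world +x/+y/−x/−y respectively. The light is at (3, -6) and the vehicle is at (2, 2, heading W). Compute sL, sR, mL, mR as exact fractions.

left sensor world pos  = (1, 1); dL² = 53
right sensor world pos = (1, 3); dR² = 85
sL = 120/53 = 120/53
sR = 120/85 = 24/17
mL = -1/2·sL + 1/2·sR = -384/901
mR = 0·sL + -1·sR = -24/17

120/53 24/17 -384/901 -24/17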